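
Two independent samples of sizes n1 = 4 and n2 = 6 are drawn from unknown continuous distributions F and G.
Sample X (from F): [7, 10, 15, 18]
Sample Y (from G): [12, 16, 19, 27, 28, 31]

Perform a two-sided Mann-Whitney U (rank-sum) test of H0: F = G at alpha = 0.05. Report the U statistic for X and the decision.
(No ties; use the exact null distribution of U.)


Step 1: Combine and sort all 10 observations; assign midranks.
sorted (value, group): (7,X), (10,X), (12,Y), (15,X), (16,Y), (18,X), (19,Y), (27,Y), (28,Y), (31,Y)
ranks: 7->1, 10->2, 12->3, 15->4, 16->5, 18->6, 19->7, 27->8, 28->9, 31->10
Step 2: Rank sum for X: R1 = 1 + 2 + 4 + 6 = 13.
Step 3: U_X = R1 - n1(n1+1)/2 = 13 - 4*5/2 = 13 - 10 = 3.
       U_Y = n1*n2 - U_X = 24 - 3 = 21.
Step 4: No ties, so the exact null distribution of U (based on enumerating the C(10,4) = 210 equally likely rank assignments) gives the two-sided p-value.
Step 5: p-value = 0.066667; compare to alpha = 0.05. fail to reject H0.

U_X = 3, p = 0.066667, fail to reject H0 at alpha = 0.05.


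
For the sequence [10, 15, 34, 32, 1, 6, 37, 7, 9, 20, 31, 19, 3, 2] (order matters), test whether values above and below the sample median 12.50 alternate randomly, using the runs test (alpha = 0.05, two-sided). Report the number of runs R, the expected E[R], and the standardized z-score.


Step 1: Compute median = 12.50; label A = above, B = below.
Labels in order: BAAABBABBAAABB  (n_A = 7, n_B = 7)
Step 2: Count runs R = 7.
Step 3: Under H0 (random ordering), E[R] = 2*n_A*n_B/(n_A+n_B) + 1 = 2*7*7/14 + 1 = 8.0000.
        Var[R] = 2*n_A*n_B*(2*n_A*n_B - n_A - n_B) / ((n_A+n_B)^2 * (n_A+n_B-1)) = 8232/2548 = 3.2308.
        SD[R] = 1.7974.
Step 4: Continuity-corrected z = (R + 0.5 - E[R]) / SD[R] = (7 + 0.5 - 8.0000) / 1.7974 = -0.2782.
Step 5: Two-sided p-value via normal approximation = 2*(1 - Phi(|z|)) = 0.780879.
Step 6: alpha = 0.05. fail to reject H0.

R = 7, z = -0.2782, p = 0.780879, fail to reject H0.


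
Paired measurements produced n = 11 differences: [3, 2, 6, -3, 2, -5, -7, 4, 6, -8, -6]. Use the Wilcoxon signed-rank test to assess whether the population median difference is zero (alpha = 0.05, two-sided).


Step 1: Drop any zero differences (none here) and take |d_i|.
|d| = [3, 2, 6, 3, 2, 5, 7, 4, 6, 8, 6]
Step 2: Midrank |d_i| (ties get averaged ranks).
ranks: |3|->3.5, |2|->1.5, |6|->8, |3|->3.5, |2|->1.5, |5|->6, |7|->10, |4|->5, |6|->8, |8|->11, |6|->8
Step 3: Attach original signs; sum ranks with positive sign and with negative sign.
W+ = 3.5 + 1.5 + 8 + 1.5 + 5 + 8 = 27.5
W- = 3.5 + 6 + 10 + 11 + 8 = 38.5
(Check: W+ + W- = 66 should equal n(n+1)/2 = 66.)
Step 4: Test statistic W = min(W+, W-) = 27.5.
Step 5: Ties in |d|, so use the tie-corrected normal approximation.
        E[W] = n(n+1)/4 = 11*12/4 = 33.
        Tie groups: |d|=2 (t=2), |d|=3 (t=2), |d|=6 (t=3); sum(t^3 - t) = 36.
        Var[W] = n(n+1)(2n+1)/24 - sum(t^3-t)/48 = 3036/24 - 36/48 = 125.75.
        z = (W - E[W]) / sqrt(Var[W]) = (27.5 - 33) / 11.2138 = -0.4905.
        Two-sided p = 2*Phi(z) = 0.623804.
Step 6: alpha = 0.05. fail to reject H0.

W+ = 27.5, W- = 38.5, W = min = 27.5, p = 0.623804, fail to reject H0.


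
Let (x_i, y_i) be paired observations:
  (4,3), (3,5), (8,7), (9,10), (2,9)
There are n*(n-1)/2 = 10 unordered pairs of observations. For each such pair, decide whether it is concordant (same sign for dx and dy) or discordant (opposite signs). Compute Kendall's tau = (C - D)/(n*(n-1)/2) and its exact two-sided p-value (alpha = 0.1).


Step 1: Enumerate the 10 unordered pairs (i,j) with i<j and classify each by sign(x_j-x_i) * sign(y_j-y_i).
  (1,2):dx=-1,dy=+2->D; (1,3):dx=+4,dy=+4->C; (1,4):dx=+5,dy=+7->C; (1,5):dx=-2,dy=+6->D
  (2,3):dx=+5,dy=+2->C; (2,4):dx=+6,dy=+5->C; (2,5):dx=-1,dy=+4->D; (3,4):dx=+1,dy=+3->C
  (3,5):dx=-6,dy=+2->D; (4,5):dx=-7,dy=-1->C
Step 2: C = 6, D = 4, total pairs = 10.
Step 3: tau = (C - D)/(n(n-1)/2) = (6 - 4)/10 = 0.200000.
Step 4: Exact two-sided p-value (enumerate n! = 120 permutations of y under H0): p = 0.816667.
Step 5: alpha = 0.1. fail to reject H0.

tau_b = 0.2000 (C=6, D=4), p = 0.816667, fail to reject H0.


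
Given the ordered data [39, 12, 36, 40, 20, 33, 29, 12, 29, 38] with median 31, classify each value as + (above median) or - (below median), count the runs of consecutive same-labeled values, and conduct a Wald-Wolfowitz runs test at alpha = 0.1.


Step 1: Compute median = 31; label A = above, B = below.
Labels in order: ABAABABBBA  (n_A = 5, n_B = 5)
Step 2: Count runs R = 7.
Step 3: Under H0 (random ordering), E[R] = 2*n_A*n_B/(n_A+n_B) + 1 = 2*5*5/10 + 1 = 6.0000.
        Var[R] = 2*n_A*n_B*(2*n_A*n_B - n_A - n_B) / ((n_A+n_B)^2 * (n_A+n_B-1)) = 2000/900 = 2.2222.
        SD[R] = 1.4907.
Step 4: Continuity-corrected z = (R - 0.5 - E[R]) / SD[R] = (7 - 0.5 - 6.0000) / 1.4907 = 0.3354.
Step 5: Two-sided p-value via normal approximation = 2*(1 - Phi(|z|)) = 0.737316.
Step 6: alpha = 0.1. fail to reject H0.

R = 7, z = 0.3354, p = 0.737316, fail to reject H0.


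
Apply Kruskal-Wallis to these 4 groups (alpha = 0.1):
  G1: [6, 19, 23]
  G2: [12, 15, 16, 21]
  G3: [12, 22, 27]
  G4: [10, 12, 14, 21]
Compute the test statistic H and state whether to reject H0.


Step 1: Combine all N = 14 observations and assign midranks.
sorted (value, group, rank): (6,G1,1), (10,G4,2), (12,G2,4), (12,G3,4), (12,G4,4), (14,G4,6), (15,G2,7), (16,G2,8), (19,G1,9), (21,G2,10.5), (21,G4,10.5), (22,G3,12), (23,G1,13), (27,G3,14)
Step 2: Sum ranks within each group.
R_1 = 23 (n_1 = 3)
R_2 = 29.5 (n_2 = 4)
R_3 = 30 (n_3 = 3)
R_4 = 22.5 (n_4 = 4)
Step 3: H = 12/(N(N+1)) * sum(R_i^2/n_i) - 3(N+1)
     = 12/(14*15) * (23^2/3 + 29.5^2/4 + 30^2/3 + 22.5^2/4) - 3*15
     = 0.057143 * 820.458 - 45
     = 1.883333.
Step 4: Ties present; correction factor C = 1 - 30/(14^3 - 14) = 0.989011. Corrected H = 1.883333 / 0.989011 = 1.904259.
Step 5: Under H0, H ~ chi^2(3); p-value = 0.592514.
Step 6: alpha = 0.1. fail to reject H0.

H = 1.9043, df = 3, p = 0.592514, fail to reject H0.


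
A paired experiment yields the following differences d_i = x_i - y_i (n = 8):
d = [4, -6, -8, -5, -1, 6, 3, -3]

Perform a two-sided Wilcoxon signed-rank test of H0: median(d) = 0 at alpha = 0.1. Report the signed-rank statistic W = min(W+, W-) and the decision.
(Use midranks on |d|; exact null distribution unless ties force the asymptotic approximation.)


Step 1: Drop any zero differences (none here) and take |d_i|.
|d| = [4, 6, 8, 5, 1, 6, 3, 3]
Step 2: Midrank |d_i| (ties get averaged ranks).
ranks: |4|->4, |6|->6.5, |8|->8, |5|->5, |1|->1, |6|->6.5, |3|->2.5, |3|->2.5
Step 3: Attach original signs; sum ranks with positive sign and with negative sign.
W+ = 4 + 6.5 + 2.5 = 13
W- = 6.5 + 8 + 5 + 1 + 2.5 = 23
(Check: W+ + W- = 36 should equal n(n+1)/2 = 36.)
Step 4: Test statistic W = min(W+, W-) = 13.
Step 5: Ties in |d|, so use the tie-corrected normal approximation.
        E[W] = n(n+1)/4 = 8*9/4 = 18.
        Tie groups: |d|=3 (t=2), |d|=6 (t=2); sum(t^3 - t) = 12.
        Var[W] = n(n+1)(2n+1)/24 - sum(t^3-t)/48 = 1224/24 - 12/48 = 50.75.
        z = (W - E[W]) / sqrt(Var[W]) = (13 - 18) / 7.1239 = -0.7019.
        Two-sided p = 2*Phi(z) = 0.482765.
Step 6: alpha = 0.1. fail to reject H0.

W+ = 13, W- = 23, W = min = 13, p = 0.482765, fail to reject H0.


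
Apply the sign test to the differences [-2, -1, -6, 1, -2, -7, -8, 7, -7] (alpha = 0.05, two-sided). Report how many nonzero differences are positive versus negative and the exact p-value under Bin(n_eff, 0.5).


Step 1: Discard zero differences. Original n = 9; n_eff = number of nonzero differences = 9.
Nonzero differences (with sign): -2, -1, -6, +1, -2, -7, -8, +7, -7
Step 2: Count signs: positive = 2, negative = 7.
Step 3: Under H0: P(positive) = 0.5, so the number of positives S ~ Bin(9, 0.5).
Step 4: Two-sided exact p-value = sum of Bin(9,0.5) probabilities at or below the observed probability = 0.179688.
Step 5: alpha = 0.05. fail to reject H0.

n_eff = 9, pos = 2, neg = 7, p = 0.179688, fail to reject H0.


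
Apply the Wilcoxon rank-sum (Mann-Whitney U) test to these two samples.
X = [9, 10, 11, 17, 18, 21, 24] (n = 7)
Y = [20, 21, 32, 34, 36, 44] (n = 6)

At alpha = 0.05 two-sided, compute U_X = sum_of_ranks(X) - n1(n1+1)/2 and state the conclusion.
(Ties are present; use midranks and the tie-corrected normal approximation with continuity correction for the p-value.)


Step 1: Combine and sort all 13 observations; assign midranks.
sorted (value, group): (9,X), (10,X), (11,X), (17,X), (18,X), (20,Y), (21,X), (21,Y), (24,X), (32,Y), (34,Y), (36,Y), (44,Y)
ranks: 9->1, 10->2, 11->3, 17->4, 18->5, 20->6, 21->7.5, 21->7.5, 24->9, 32->10, 34->11, 36->12, 44->13
Step 2: Rank sum for X: R1 = 1 + 2 + 3 + 4 + 5 + 7.5 + 9 = 31.5.
Step 3: U_X = R1 - n1(n1+1)/2 = 31.5 - 7*8/2 = 31.5 - 28 = 3.5.
       U_Y = n1*n2 - U_X = 42 - 3.5 = 38.5.
Step 4: Ties are present, so use the tie-corrected normal approximation (with continuity correction) for the p-value.
Step 5: p-value = 0.015019; compare to alpha = 0.05. reject H0.

U_X = 3.5, p = 0.015019, reject H0 at alpha = 0.05.


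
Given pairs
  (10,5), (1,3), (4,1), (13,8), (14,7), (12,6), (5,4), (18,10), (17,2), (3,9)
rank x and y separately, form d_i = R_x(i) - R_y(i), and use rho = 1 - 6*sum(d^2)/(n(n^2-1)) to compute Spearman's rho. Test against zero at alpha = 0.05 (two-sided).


Step 1: Rank x and y separately (midranks; no ties here).
rank(x): 10->5, 1->1, 4->3, 13->7, 14->8, 12->6, 5->4, 18->10, 17->9, 3->2
rank(y): 5->5, 3->3, 1->1, 8->8, 7->7, 6->6, 4->4, 10->10, 2->2, 9->9
Step 2: d_i = R_x(i) - R_y(i); compute d_i^2.
  (5-5)^2=0, (1-3)^2=4, (3-1)^2=4, (7-8)^2=1, (8-7)^2=1, (6-6)^2=0, (4-4)^2=0, (10-10)^2=0, (9-2)^2=49, (2-9)^2=49
sum(d^2) = 108.
Step 3: rho = 1 - 6*108 / (10*(10^2 - 1)) = 1 - 648/990 = 0.345455.
Step 4: Under H0, t = rho * sqrt((n-2)/(1-rho^2)) = 1.0412 ~ t(8).
Step 5: Two-sided p-value from the t-distribution with 8 df = 0.328227.
Step 6: alpha = 0.05. fail to reject H0.

rho = 0.3455, p = 0.328227, fail to reject H0 at alpha = 0.05.


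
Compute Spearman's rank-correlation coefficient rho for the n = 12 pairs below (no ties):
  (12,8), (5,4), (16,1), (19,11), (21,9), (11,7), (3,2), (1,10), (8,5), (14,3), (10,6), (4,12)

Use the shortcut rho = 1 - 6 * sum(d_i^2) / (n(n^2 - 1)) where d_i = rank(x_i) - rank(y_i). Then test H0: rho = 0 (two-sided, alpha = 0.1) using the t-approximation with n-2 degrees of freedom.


Step 1: Rank x and y separately (midranks; no ties here).
rank(x): 12->8, 5->4, 16->10, 19->11, 21->12, 11->7, 3->2, 1->1, 8->5, 14->9, 10->6, 4->3
rank(y): 8->8, 4->4, 1->1, 11->11, 9->9, 7->7, 2->2, 10->10, 5->5, 3->3, 6->6, 12->12
Step 2: d_i = R_x(i) - R_y(i); compute d_i^2.
  (8-8)^2=0, (4-4)^2=0, (10-1)^2=81, (11-11)^2=0, (12-9)^2=9, (7-7)^2=0, (2-2)^2=0, (1-10)^2=81, (5-5)^2=0, (9-3)^2=36, (6-6)^2=0, (3-12)^2=81
sum(d^2) = 288.
Step 3: rho = 1 - 6*288 / (12*(12^2 - 1)) = 1 - 1728/1716 = -0.006993.
Step 4: Under H0, t = rho * sqrt((n-2)/(1-rho^2)) = -0.0221 ~ t(10).
Step 5: Two-sided p-value from the t-distribution with 10 df = 0.982792.
Step 6: alpha = 0.1. fail to reject H0.

rho = -0.0070, p = 0.982792, fail to reject H0 at alpha = 0.1.


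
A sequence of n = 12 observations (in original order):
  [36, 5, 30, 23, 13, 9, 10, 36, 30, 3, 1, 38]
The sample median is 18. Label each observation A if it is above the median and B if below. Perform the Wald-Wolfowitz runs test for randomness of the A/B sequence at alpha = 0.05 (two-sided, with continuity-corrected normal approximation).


Step 1: Compute median = 18; label A = above, B = below.
Labels in order: ABAABBBAABBA  (n_A = 6, n_B = 6)
Step 2: Count runs R = 7.
Step 3: Under H0 (random ordering), E[R] = 2*n_A*n_B/(n_A+n_B) + 1 = 2*6*6/12 + 1 = 7.0000.
        Var[R] = 2*n_A*n_B*(2*n_A*n_B - n_A - n_B) / ((n_A+n_B)^2 * (n_A+n_B-1)) = 4320/1584 = 2.7273.
        SD[R] = 1.6514.
Step 4: R = E[R], so z = 0 with no continuity correction.
Step 5: Two-sided p-value via normal approximation = 2*(1 - Phi(|z|)) = 1.000000.
Step 6: alpha = 0.05. fail to reject H0.

R = 7, z = 0.0000, p = 1.000000, fail to reject H0.


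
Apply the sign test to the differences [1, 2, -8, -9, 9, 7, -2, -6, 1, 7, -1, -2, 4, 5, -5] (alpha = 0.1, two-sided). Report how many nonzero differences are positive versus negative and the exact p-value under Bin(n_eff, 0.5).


Step 1: Discard zero differences. Original n = 15; n_eff = number of nonzero differences = 15.
Nonzero differences (with sign): +1, +2, -8, -9, +9, +7, -2, -6, +1, +7, -1, -2, +4, +5, -5
Step 2: Count signs: positive = 8, negative = 7.
Step 3: Under H0: P(positive) = 0.5, so the number of positives S ~ Bin(15, 0.5).
Step 4: Two-sided exact p-value = sum of Bin(15,0.5) probabilities at or below the observed probability = 1.000000.
Step 5: alpha = 0.1. fail to reject H0.

n_eff = 15, pos = 8, neg = 7, p = 1.000000, fail to reject H0.


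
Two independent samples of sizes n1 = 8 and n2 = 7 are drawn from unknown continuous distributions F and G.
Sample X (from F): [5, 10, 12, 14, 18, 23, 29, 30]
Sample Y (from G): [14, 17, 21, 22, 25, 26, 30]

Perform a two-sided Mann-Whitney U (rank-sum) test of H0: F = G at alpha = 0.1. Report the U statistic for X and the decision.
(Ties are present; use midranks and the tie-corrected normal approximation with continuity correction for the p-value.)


Step 1: Combine and sort all 15 observations; assign midranks.
sorted (value, group): (5,X), (10,X), (12,X), (14,X), (14,Y), (17,Y), (18,X), (21,Y), (22,Y), (23,X), (25,Y), (26,Y), (29,X), (30,X), (30,Y)
ranks: 5->1, 10->2, 12->3, 14->4.5, 14->4.5, 17->6, 18->7, 21->8, 22->9, 23->10, 25->11, 26->12, 29->13, 30->14.5, 30->14.5
Step 2: Rank sum for X: R1 = 1 + 2 + 3 + 4.5 + 7 + 10 + 13 + 14.5 = 55.
Step 3: U_X = R1 - n1(n1+1)/2 = 55 - 8*9/2 = 55 - 36 = 19.
       U_Y = n1*n2 - U_X = 56 - 19 = 37.
Step 4: Ties are present, so use the tie-corrected normal approximation (with continuity correction) for the p-value.
Step 5: p-value = 0.324405; compare to alpha = 0.1. fail to reject H0.

U_X = 19, p = 0.324405, fail to reject H0 at alpha = 0.1.


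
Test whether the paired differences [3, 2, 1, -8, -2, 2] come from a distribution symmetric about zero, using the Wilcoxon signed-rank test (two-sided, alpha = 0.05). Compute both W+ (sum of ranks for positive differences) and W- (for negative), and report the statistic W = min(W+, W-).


Step 1: Drop any zero differences (none here) and take |d_i|.
|d| = [3, 2, 1, 8, 2, 2]
Step 2: Midrank |d_i| (ties get averaged ranks).
ranks: |3|->5, |2|->3, |1|->1, |8|->6, |2|->3, |2|->3
Step 3: Attach original signs; sum ranks with positive sign and with negative sign.
W+ = 5 + 3 + 1 + 3 = 12
W- = 6 + 3 = 9
(Check: W+ + W- = 21 should equal n(n+1)/2 = 21.)
Step 4: Test statistic W = min(W+, W-) = 9.
Step 5: Ties in |d|, so use the tie-corrected normal approximation.
        E[W] = n(n+1)/4 = 6*7/4 = 10.5.
        Tie groups: |d|=2 (t=3); sum(t^3 - t) = 24.
        Var[W] = n(n+1)(2n+1)/24 - sum(t^3-t)/48 = 546/24 - 24/48 = 22.25.
        z = (W - E[W]) / sqrt(Var[W]) = (9 - 10.5) / 4.7170 = -0.3180.
        Two-sided p = 2*Phi(z) = 0.750485.
Step 6: alpha = 0.05. fail to reject H0.

W+ = 12, W- = 9, W = min = 9, p = 0.750485, fail to reject H0.


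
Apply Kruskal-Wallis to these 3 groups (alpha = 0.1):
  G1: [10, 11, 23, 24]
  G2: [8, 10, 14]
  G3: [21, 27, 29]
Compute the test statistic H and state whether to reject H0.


Step 1: Combine all N = 10 observations and assign midranks.
sorted (value, group, rank): (8,G2,1), (10,G1,2.5), (10,G2,2.5), (11,G1,4), (14,G2,5), (21,G3,6), (23,G1,7), (24,G1,8), (27,G3,9), (29,G3,10)
Step 2: Sum ranks within each group.
R_1 = 21.5 (n_1 = 4)
R_2 = 8.5 (n_2 = 3)
R_3 = 25 (n_3 = 3)
Step 3: H = 12/(N(N+1)) * sum(R_i^2/n_i) - 3(N+1)
     = 12/(10*11) * (21.5^2/4 + 8.5^2/3 + 25^2/3) - 3*11
     = 0.109091 * 347.979 - 33
     = 4.961364.
Step 4: Ties present; correction factor C = 1 - 6/(10^3 - 10) = 0.993939. Corrected H = 4.961364 / 0.993939 = 4.991616.
Step 5: Under H0, H ~ chi^2(2); p-value = 0.082430.
Step 6: alpha = 0.1. reject H0.

H = 4.9916, df = 2, p = 0.082430, reject H0.


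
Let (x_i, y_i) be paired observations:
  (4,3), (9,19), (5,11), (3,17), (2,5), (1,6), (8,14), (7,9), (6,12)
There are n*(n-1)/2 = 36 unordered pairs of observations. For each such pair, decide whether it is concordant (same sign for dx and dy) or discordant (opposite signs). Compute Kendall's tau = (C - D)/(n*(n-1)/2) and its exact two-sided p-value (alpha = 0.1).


Step 1: Enumerate the 36 unordered pairs (i,j) with i<j and classify each by sign(x_j-x_i) * sign(y_j-y_i).
  (1,2):dx=+5,dy=+16->C; (1,3):dx=+1,dy=+8->C; (1,4):dx=-1,dy=+14->D; (1,5):dx=-2,dy=+2->D
  (1,6):dx=-3,dy=+3->D; (1,7):dx=+4,dy=+11->C; (1,8):dx=+3,dy=+6->C; (1,9):dx=+2,dy=+9->C
  (2,3):dx=-4,dy=-8->C; (2,4):dx=-6,dy=-2->C; (2,5):dx=-7,dy=-14->C; (2,6):dx=-8,dy=-13->C
  (2,7):dx=-1,dy=-5->C; (2,8):dx=-2,dy=-10->C; (2,9):dx=-3,dy=-7->C; (3,4):dx=-2,dy=+6->D
  (3,5):dx=-3,dy=-6->C; (3,6):dx=-4,dy=-5->C; (3,7):dx=+3,dy=+3->C; (3,8):dx=+2,dy=-2->D
  (3,9):dx=+1,dy=+1->C; (4,5):dx=-1,dy=-12->C; (4,6):dx=-2,dy=-11->C; (4,7):dx=+5,dy=-3->D
  (4,8):dx=+4,dy=-8->D; (4,9):dx=+3,dy=-5->D; (5,6):dx=-1,dy=+1->D; (5,7):dx=+6,dy=+9->C
  (5,8):dx=+5,dy=+4->C; (5,9):dx=+4,dy=+7->C; (6,7):dx=+7,dy=+8->C; (6,8):dx=+6,dy=+3->C
  (6,9):dx=+5,dy=+6->C; (7,8):dx=-1,dy=-5->C; (7,9):dx=-2,dy=-2->C; (8,9):dx=-1,dy=+3->D
Step 2: C = 26, D = 10, total pairs = 36.
Step 3: tau = (C - D)/(n(n-1)/2) = (26 - 10)/36 = 0.444444.
Step 4: Exact two-sided p-value (enumerate n! = 362880 permutations of y under H0): p = 0.119439.
Step 5: alpha = 0.1. fail to reject H0.

tau_b = 0.4444 (C=26, D=10), p = 0.119439, fail to reject H0.


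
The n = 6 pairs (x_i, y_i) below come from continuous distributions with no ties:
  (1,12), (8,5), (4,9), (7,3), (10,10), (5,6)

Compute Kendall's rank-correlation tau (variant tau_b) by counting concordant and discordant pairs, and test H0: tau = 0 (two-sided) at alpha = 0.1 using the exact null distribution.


Step 1: Enumerate the 15 unordered pairs (i,j) with i<j and classify each by sign(x_j-x_i) * sign(y_j-y_i).
  (1,2):dx=+7,dy=-7->D; (1,3):dx=+3,dy=-3->D; (1,4):dx=+6,dy=-9->D; (1,5):dx=+9,dy=-2->D
  (1,6):dx=+4,dy=-6->D; (2,3):dx=-4,dy=+4->D; (2,4):dx=-1,dy=-2->C; (2,5):dx=+2,dy=+5->C
  (2,6):dx=-3,dy=+1->D; (3,4):dx=+3,dy=-6->D; (3,5):dx=+6,dy=+1->C; (3,6):dx=+1,dy=-3->D
  (4,5):dx=+3,dy=+7->C; (4,6):dx=-2,dy=+3->D; (5,6):dx=-5,dy=-4->C
Step 2: C = 5, D = 10, total pairs = 15.
Step 3: tau = (C - D)/(n(n-1)/2) = (5 - 10)/15 = -0.333333.
Step 4: Exact two-sided p-value (enumerate n! = 720 permutations of y under H0): p = 0.469444.
Step 5: alpha = 0.1. fail to reject H0.

tau_b = -0.3333 (C=5, D=10), p = 0.469444, fail to reject H0.


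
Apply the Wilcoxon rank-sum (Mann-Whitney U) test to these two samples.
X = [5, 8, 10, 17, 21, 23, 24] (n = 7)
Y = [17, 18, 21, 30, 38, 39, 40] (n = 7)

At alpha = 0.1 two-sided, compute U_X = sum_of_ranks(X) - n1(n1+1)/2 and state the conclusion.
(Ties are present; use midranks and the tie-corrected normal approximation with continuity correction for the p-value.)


Step 1: Combine and sort all 14 observations; assign midranks.
sorted (value, group): (5,X), (8,X), (10,X), (17,X), (17,Y), (18,Y), (21,X), (21,Y), (23,X), (24,X), (30,Y), (38,Y), (39,Y), (40,Y)
ranks: 5->1, 8->2, 10->3, 17->4.5, 17->4.5, 18->6, 21->7.5, 21->7.5, 23->9, 24->10, 30->11, 38->12, 39->13, 40->14
Step 2: Rank sum for X: R1 = 1 + 2 + 3 + 4.5 + 7.5 + 9 + 10 = 37.
Step 3: U_X = R1 - n1(n1+1)/2 = 37 - 7*8/2 = 37 - 28 = 9.
       U_Y = n1*n2 - U_X = 49 - 9 = 40.
Step 4: Ties are present, so use the tie-corrected normal approximation (with continuity correction) for the p-value.
Step 5: p-value = 0.054750; compare to alpha = 0.1. reject H0.

U_X = 9, p = 0.054750, reject H0 at alpha = 0.1.


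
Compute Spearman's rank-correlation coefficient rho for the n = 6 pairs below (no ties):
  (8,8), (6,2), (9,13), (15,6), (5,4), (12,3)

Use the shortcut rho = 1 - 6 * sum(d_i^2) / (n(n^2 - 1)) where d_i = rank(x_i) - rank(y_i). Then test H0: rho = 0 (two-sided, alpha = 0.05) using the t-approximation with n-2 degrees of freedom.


Step 1: Rank x and y separately (midranks; no ties here).
rank(x): 8->3, 6->2, 9->4, 15->6, 5->1, 12->5
rank(y): 8->5, 2->1, 13->6, 6->4, 4->3, 3->2
Step 2: d_i = R_x(i) - R_y(i); compute d_i^2.
  (3-5)^2=4, (2-1)^2=1, (4-6)^2=4, (6-4)^2=4, (1-3)^2=4, (5-2)^2=9
sum(d^2) = 26.
Step 3: rho = 1 - 6*26 / (6*(6^2 - 1)) = 1 - 156/210 = 0.257143.
Step 4: Under H0, t = rho * sqrt((n-2)/(1-rho^2)) = 0.5322 ~ t(4).
Step 5: Two-sided p-value from the t-distribution with 4 df = 0.622787.
Step 6: alpha = 0.05. fail to reject H0.

rho = 0.2571, p = 0.622787, fail to reject H0 at alpha = 0.05.


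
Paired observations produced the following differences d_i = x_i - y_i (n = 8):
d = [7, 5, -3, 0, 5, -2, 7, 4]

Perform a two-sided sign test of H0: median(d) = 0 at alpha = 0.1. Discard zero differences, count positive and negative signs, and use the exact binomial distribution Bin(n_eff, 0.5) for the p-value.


Step 1: Discard zero differences. Original n = 8; n_eff = number of nonzero differences = 7.
Nonzero differences (with sign): +7, +5, -3, +5, -2, +7, +4
Step 2: Count signs: positive = 5, negative = 2.
Step 3: Under H0: P(positive) = 0.5, so the number of positives S ~ Bin(7, 0.5).
Step 4: Two-sided exact p-value = sum of Bin(7,0.5) probabilities at or below the observed probability = 0.453125.
Step 5: alpha = 0.1. fail to reject H0.

n_eff = 7, pos = 5, neg = 2, p = 0.453125, fail to reject H0.


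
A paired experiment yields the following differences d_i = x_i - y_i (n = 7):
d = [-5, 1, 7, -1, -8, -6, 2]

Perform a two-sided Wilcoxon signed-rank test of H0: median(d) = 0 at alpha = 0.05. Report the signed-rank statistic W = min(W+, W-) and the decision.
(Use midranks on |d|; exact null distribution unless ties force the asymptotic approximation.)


Step 1: Drop any zero differences (none here) and take |d_i|.
|d| = [5, 1, 7, 1, 8, 6, 2]
Step 2: Midrank |d_i| (ties get averaged ranks).
ranks: |5|->4, |1|->1.5, |7|->6, |1|->1.5, |8|->7, |6|->5, |2|->3
Step 3: Attach original signs; sum ranks with positive sign and with negative sign.
W+ = 1.5 + 6 + 3 = 10.5
W- = 4 + 1.5 + 7 + 5 = 17.5
(Check: W+ + W- = 28 should equal n(n+1)/2 = 28.)
Step 4: Test statistic W = min(W+, W-) = 10.5.
Step 5: Ties in |d|, so use the tie-corrected normal approximation.
        E[W] = n(n+1)/4 = 7*8/4 = 14.
        Tie groups: |d|=1 (t=2); sum(t^3 - t) = 6.
        Var[W] = n(n+1)(2n+1)/24 - sum(t^3-t)/48 = 840/24 - 6/48 = 34.875.
        z = (W - E[W]) / sqrt(Var[W]) = (10.5 - 14) / 5.9055 = -0.5927.
        Two-sided p = 2*Phi(z) = 0.553404.
Step 6: alpha = 0.05. fail to reject H0.

W+ = 10.5, W- = 17.5, W = min = 10.5, p = 0.553404, fail to reject H0.


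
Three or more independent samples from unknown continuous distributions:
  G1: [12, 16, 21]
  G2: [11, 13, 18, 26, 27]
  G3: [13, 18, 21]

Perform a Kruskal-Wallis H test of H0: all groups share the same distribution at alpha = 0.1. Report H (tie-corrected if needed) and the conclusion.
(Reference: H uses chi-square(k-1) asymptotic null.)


Step 1: Combine all N = 11 observations and assign midranks.
sorted (value, group, rank): (11,G2,1), (12,G1,2), (13,G2,3.5), (13,G3,3.5), (16,G1,5), (18,G2,6.5), (18,G3,6.5), (21,G1,8.5), (21,G3,8.5), (26,G2,10), (27,G2,11)
Step 2: Sum ranks within each group.
R_1 = 15.5 (n_1 = 3)
R_2 = 32 (n_2 = 5)
R_3 = 18.5 (n_3 = 3)
Step 3: H = 12/(N(N+1)) * sum(R_i^2/n_i) - 3(N+1)
     = 12/(11*12) * (15.5^2/3 + 32^2/5 + 18.5^2/3) - 3*12
     = 0.090909 * 398.967 - 36
     = 0.269697.
Step 4: Ties present; correction factor C = 1 - 18/(11^3 - 11) = 0.986364. Corrected H = 0.269697 / 0.986364 = 0.273425.
Step 5: Under H0, H ~ chi^2(2); p-value = 0.872221.
Step 6: alpha = 0.1. fail to reject H0.

H = 0.2734, df = 2, p = 0.872221, fail to reject H0.


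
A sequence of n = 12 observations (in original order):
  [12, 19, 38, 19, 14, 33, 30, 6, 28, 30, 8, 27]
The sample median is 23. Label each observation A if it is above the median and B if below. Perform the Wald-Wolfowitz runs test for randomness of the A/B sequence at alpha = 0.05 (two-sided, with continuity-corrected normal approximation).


Step 1: Compute median = 23; label A = above, B = below.
Labels in order: BBABBAABAABA  (n_A = 6, n_B = 6)
Step 2: Count runs R = 8.
Step 3: Under H0 (random ordering), E[R] = 2*n_A*n_B/(n_A+n_B) + 1 = 2*6*6/12 + 1 = 7.0000.
        Var[R] = 2*n_A*n_B*(2*n_A*n_B - n_A - n_B) / ((n_A+n_B)^2 * (n_A+n_B-1)) = 4320/1584 = 2.7273.
        SD[R] = 1.6514.
Step 4: Continuity-corrected z = (R - 0.5 - E[R]) / SD[R] = (8 - 0.5 - 7.0000) / 1.6514 = 0.3028.
Step 5: Two-sided p-value via normal approximation = 2*(1 - Phi(|z|)) = 0.762069.
Step 6: alpha = 0.05. fail to reject H0.

R = 8, z = 0.3028, p = 0.762069, fail to reject H0.


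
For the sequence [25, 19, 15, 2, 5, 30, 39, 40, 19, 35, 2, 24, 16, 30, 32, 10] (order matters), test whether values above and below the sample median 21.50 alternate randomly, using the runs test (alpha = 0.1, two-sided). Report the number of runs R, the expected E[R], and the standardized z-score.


Step 1: Compute median = 21.50; label A = above, B = below.
Labels in order: ABBBBAAABABABAAB  (n_A = 8, n_B = 8)
Step 2: Count runs R = 10.
Step 3: Under H0 (random ordering), E[R] = 2*n_A*n_B/(n_A+n_B) + 1 = 2*8*8/16 + 1 = 9.0000.
        Var[R] = 2*n_A*n_B*(2*n_A*n_B - n_A - n_B) / ((n_A+n_B)^2 * (n_A+n_B-1)) = 14336/3840 = 3.7333.
        SD[R] = 1.9322.
Step 4: Continuity-corrected z = (R - 0.5 - E[R]) / SD[R] = (10 - 0.5 - 9.0000) / 1.9322 = 0.2588.
Step 5: Two-sided p-value via normal approximation = 2*(1 - Phi(|z|)) = 0.795809.
Step 6: alpha = 0.1. fail to reject H0.

R = 10, z = 0.2588, p = 0.795809, fail to reject H0.


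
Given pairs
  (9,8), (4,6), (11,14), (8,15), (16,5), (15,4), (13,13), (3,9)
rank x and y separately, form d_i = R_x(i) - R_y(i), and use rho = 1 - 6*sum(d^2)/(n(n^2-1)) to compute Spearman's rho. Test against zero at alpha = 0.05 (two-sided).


Step 1: Rank x and y separately (midranks; no ties here).
rank(x): 9->4, 4->2, 11->5, 8->3, 16->8, 15->7, 13->6, 3->1
rank(y): 8->4, 6->3, 14->7, 15->8, 5->2, 4->1, 13->6, 9->5
Step 2: d_i = R_x(i) - R_y(i); compute d_i^2.
  (4-4)^2=0, (2-3)^2=1, (5-7)^2=4, (3-8)^2=25, (8-2)^2=36, (7-1)^2=36, (6-6)^2=0, (1-5)^2=16
sum(d^2) = 118.
Step 3: rho = 1 - 6*118 / (8*(8^2 - 1)) = 1 - 708/504 = -0.404762.
Step 4: Under H0, t = rho * sqrt((n-2)/(1-rho^2)) = -1.0842 ~ t(6).
Step 5: Two-sided p-value from the t-distribution with 6 df = 0.319889.
Step 6: alpha = 0.05. fail to reject H0.

rho = -0.4048, p = 0.319889, fail to reject H0 at alpha = 0.05.


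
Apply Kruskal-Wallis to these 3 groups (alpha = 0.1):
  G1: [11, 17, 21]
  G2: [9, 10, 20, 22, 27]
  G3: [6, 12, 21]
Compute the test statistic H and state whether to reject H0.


Step 1: Combine all N = 11 observations and assign midranks.
sorted (value, group, rank): (6,G3,1), (9,G2,2), (10,G2,3), (11,G1,4), (12,G3,5), (17,G1,6), (20,G2,7), (21,G1,8.5), (21,G3,8.5), (22,G2,10), (27,G2,11)
Step 2: Sum ranks within each group.
R_1 = 18.5 (n_1 = 3)
R_2 = 33 (n_2 = 5)
R_3 = 14.5 (n_3 = 3)
Step 3: H = 12/(N(N+1)) * sum(R_i^2/n_i) - 3(N+1)
     = 12/(11*12) * (18.5^2/3 + 33^2/5 + 14.5^2/3) - 3*12
     = 0.090909 * 401.967 - 36
     = 0.542424.
Step 4: Ties present; correction factor C = 1 - 6/(11^3 - 11) = 0.995455. Corrected H = 0.542424 / 0.995455 = 0.544901.
Step 5: Under H0, H ~ chi^2(2); p-value = 0.761511.
Step 6: alpha = 0.1. fail to reject H0.

H = 0.5449, df = 2, p = 0.761511, fail to reject H0.


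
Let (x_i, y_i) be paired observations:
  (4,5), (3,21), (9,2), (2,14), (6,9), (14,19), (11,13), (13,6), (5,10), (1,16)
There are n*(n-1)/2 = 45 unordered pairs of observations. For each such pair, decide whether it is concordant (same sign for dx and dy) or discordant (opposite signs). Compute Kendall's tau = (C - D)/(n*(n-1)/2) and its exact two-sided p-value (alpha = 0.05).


Step 1: Enumerate the 45 unordered pairs (i,j) with i<j and classify each by sign(x_j-x_i) * sign(y_j-y_i).
  (1,2):dx=-1,dy=+16->D; (1,3):dx=+5,dy=-3->D; (1,4):dx=-2,dy=+9->D; (1,5):dx=+2,dy=+4->C
  (1,6):dx=+10,dy=+14->C; (1,7):dx=+7,dy=+8->C; (1,8):dx=+9,dy=+1->C; (1,9):dx=+1,dy=+5->C
  (1,10):dx=-3,dy=+11->D; (2,3):dx=+6,dy=-19->D; (2,4):dx=-1,dy=-7->C; (2,5):dx=+3,dy=-12->D
  (2,6):dx=+11,dy=-2->D; (2,7):dx=+8,dy=-8->D; (2,8):dx=+10,dy=-15->D; (2,9):dx=+2,dy=-11->D
  (2,10):dx=-2,dy=-5->C; (3,4):dx=-7,dy=+12->D; (3,5):dx=-3,dy=+7->D; (3,6):dx=+5,dy=+17->C
  (3,7):dx=+2,dy=+11->C; (3,8):dx=+4,dy=+4->C; (3,9):dx=-4,dy=+8->D; (3,10):dx=-8,dy=+14->D
  (4,5):dx=+4,dy=-5->D; (4,6):dx=+12,dy=+5->C; (4,7):dx=+9,dy=-1->D; (4,8):dx=+11,dy=-8->D
  (4,9):dx=+3,dy=-4->D; (4,10):dx=-1,dy=+2->D; (5,6):dx=+8,dy=+10->C; (5,7):dx=+5,dy=+4->C
  (5,8):dx=+7,dy=-3->D; (5,9):dx=-1,dy=+1->D; (5,10):dx=-5,dy=+7->D; (6,7):dx=-3,dy=-6->C
  (6,8):dx=-1,dy=-13->C; (6,9):dx=-9,dy=-9->C; (6,10):dx=-13,dy=-3->C; (7,8):dx=+2,dy=-7->D
  (7,9):dx=-6,dy=-3->C; (7,10):dx=-10,dy=+3->D; (8,9):dx=-8,dy=+4->D; (8,10):dx=-12,dy=+10->D
  (9,10):dx=-4,dy=+6->D
Step 2: C = 18, D = 27, total pairs = 45.
Step 3: tau = (C - D)/(n(n-1)/2) = (18 - 27)/45 = -0.200000.
Step 4: Exact two-sided p-value (enumerate n! = 3628800 permutations of y under H0): p = 0.484313.
Step 5: alpha = 0.05. fail to reject H0.

tau_b = -0.2000 (C=18, D=27), p = 0.484313, fail to reject H0.


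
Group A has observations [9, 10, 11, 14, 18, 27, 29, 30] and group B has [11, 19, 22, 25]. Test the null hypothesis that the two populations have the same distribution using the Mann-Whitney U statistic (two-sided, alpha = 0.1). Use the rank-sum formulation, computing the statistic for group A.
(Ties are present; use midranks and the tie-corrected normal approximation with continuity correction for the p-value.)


Step 1: Combine and sort all 12 observations; assign midranks.
sorted (value, group): (9,X), (10,X), (11,X), (11,Y), (14,X), (18,X), (19,Y), (22,Y), (25,Y), (27,X), (29,X), (30,X)
ranks: 9->1, 10->2, 11->3.5, 11->3.5, 14->5, 18->6, 19->7, 22->8, 25->9, 27->10, 29->11, 30->12
Step 2: Rank sum for X: R1 = 1 + 2 + 3.5 + 5 + 6 + 10 + 11 + 12 = 50.5.
Step 3: U_X = R1 - n1(n1+1)/2 = 50.5 - 8*9/2 = 50.5 - 36 = 14.5.
       U_Y = n1*n2 - U_X = 32 - 14.5 = 17.5.
Step 4: Ties are present, so use the tie-corrected normal approximation (with continuity correction) for the p-value.
Step 5: p-value = 0.864901; compare to alpha = 0.1. fail to reject H0.

U_X = 14.5, p = 0.864901, fail to reject H0 at alpha = 0.1.


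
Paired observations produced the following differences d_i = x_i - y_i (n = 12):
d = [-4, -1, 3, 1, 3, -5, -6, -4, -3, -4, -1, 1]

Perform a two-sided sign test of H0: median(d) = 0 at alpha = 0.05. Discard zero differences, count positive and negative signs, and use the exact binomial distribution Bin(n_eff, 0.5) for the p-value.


Step 1: Discard zero differences. Original n = 12; n_eff = number of nonzero differences = 12.
Nonzero differences (with sign): -4, -1, +3, +1, +3, -5, -6, -4, -3, -4, -1, +1
Step 2: Count signs: positive = 4, negative = 8.
Step 3: Under H0: P(positive) = 0.5, so the number of positives S ~ Bin(12, 0.5).
Step 4: Two-sided exact p-value = sum of Bin(12,0.5) probabilities at or below the observed probability = 0.387695.
Step 5: alpha = 0.05. fail to reject H0.

n_eff = 12, pos = 4, neg = 8, p = 0.387695, fail to reject H0.


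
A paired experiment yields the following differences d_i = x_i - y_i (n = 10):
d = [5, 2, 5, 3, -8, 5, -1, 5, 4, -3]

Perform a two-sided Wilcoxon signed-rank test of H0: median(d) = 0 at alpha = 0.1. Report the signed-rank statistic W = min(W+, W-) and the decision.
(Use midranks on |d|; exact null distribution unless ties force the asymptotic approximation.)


Step 1: Drop any zero differences (none here) and take |d_i|.
|d| = [5, 2, 5, 3, 8, 5, 1, 5, 4, 3]
Step 2: Midrank |d_i| (ties get averaged ranks).
ranks: |5|->7.5, |2|->2, |5|->7.5, |3|->3.5, |8|->10, |5|->7.5, |1|->1, |5|->7.5, |4|->5, |3|->3.5
Step 3: Attach original signs; sum ranks with positive sign and with negative sign.
W+ = 7.5 + 2 + 7.5 + 3.5 + 7.5 + 7.5 + 5 = 40.5
W- = 10 + 1 + 3.5 = 14.5
(Check: W+ + W- = 55 should equal n(n+1)/2 = 55.)
Step 4: Test statistic W = min(W+, W-) = 14.5.
Step 5: Ties in |d|, so use the tie-corrected normal approximation.
        E[W] = n(n+1)/4 = 10*11/4 = 27.5.
        Tie groups: |d|=3 (t=2), |d|=5 (t=4); sum(t^3 - t) = 66.
        Var[W] = n(n+1)(2n+1)/24 - sum(t^3-t)/48 = 2310/24 - 66/48 = 94.875.
        z = (W - E[W]) / sqrt(Var[W]) = (14.5 - 27.5) / 9.7404 = -1.3347.
        Two-sided p = 2*Phi(z) = 0.181991.
Step 6: alpha = 0.1. fail to reject H0.

W+ = 40.5, W- = 14.5, W = min = 14.5, p = 0.181991, fail to reject H0.


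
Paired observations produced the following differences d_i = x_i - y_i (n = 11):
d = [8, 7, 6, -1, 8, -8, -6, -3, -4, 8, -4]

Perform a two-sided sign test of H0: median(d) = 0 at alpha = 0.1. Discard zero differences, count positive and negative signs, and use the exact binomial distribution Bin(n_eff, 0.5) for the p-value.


Step 1: Discard zero differences. Original n = 11; n_eff = number of nonzero differences = 11.
Nonzero differences (with sign): +8, +7, +6, -1, +8, -8, -6, -3, -4, +8, -4
Step 2: Count signs: positive = 5, negative = 6.
Step 3: Under H0: P(positive) = 0.5, so the number of positives S ~ Bin(11, 0.5).
Step 4: Two-sided exact p-value = sum of Bin(11,0.5) probabilities at or below the observed probability = 1.000000.
Step 5: alpha = 0.1. fail to reject H0.

n_eff = 11, pos = 5, neg = 6, p = 1.000000, fail to reject H0.


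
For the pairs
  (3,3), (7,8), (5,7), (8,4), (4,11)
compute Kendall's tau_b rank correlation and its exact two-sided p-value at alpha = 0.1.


Step 1: Enumerate the 10 unordered pairs (i,j) with i<j and classify each by sign(x_j-x_i) * sign(y_j-y_i).
  (1,2):dx=+4,dy=+5->C; (1,3):dx=+2,dy=+4->C; (1,4):dx=+5,dy=+1->C; (1,5):dx=+1,dy=+8->C
  (2,3):dx=-2,dy=-1->C; (2,4):dx=+1,dy=-4->D; (2,5):dx=-3,dy=+3->D; (3,4):dx=+3,dy=-3->D
  (3,5):dx=-1,dy=+4->D; (4,5):dx=-4,dy=+7->D
Step 2: C = 5, D = 5, total pairs = 10.
Step 3: tau = (C - D)/(n(n-1)/2) = (5 - 5)/10 = 0.000000.
Step 4: Exact two-sided p-value (enumerate n! = 120 permutations of y under H0): p = 1.000000.
Step 5: alpha = 0.1. fail to reject H0.

tau_b = 0.0000 (C=5, D=5), p = 1.000000, fail to reject H0.


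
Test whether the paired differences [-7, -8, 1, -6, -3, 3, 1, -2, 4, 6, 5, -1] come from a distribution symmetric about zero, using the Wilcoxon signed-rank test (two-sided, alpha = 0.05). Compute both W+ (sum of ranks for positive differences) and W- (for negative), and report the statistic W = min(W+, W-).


Step 1: Drop any zero differences (none here) and take |d_i|.
|d| = [7, 8, 1, 6, 3, 3, 1, 2, 4, 6, 5, 1]
Step 2: Midrank |d_i| (ties get averaged ranks).
ranks: |7|->11, |8|->12, |1|->2, |6|->9.5, |3|->5.5, |3|->5.5, |1|->2, |2|->4, |4|->7, |6|->9.5, |5|->8, |1|->2
Step 3: Attach original signs; sum ranks with positive sign and with negative sign.
W+ = 2 + 5.5 + 2 + 7 + 9.5 + 8 = 34
W- = 11 + 12 + 9.5 + 5.5 + 4 + 2 = 44
(Check: W+ + W- = 78 should equal n(n+1)/2 = 78.)
Step 4: Test statistic W = min(W+, W-) = 34.
Step 5: Ties in |d|, so use the tie-corrected normal approximation.
        E[W] = n(n+1)/4 = 12*13/4 = 39.
        Tie groups: |d|=1 (t=3), |d|=3 (t=2), |d|=6 (t=2); sum(t^3 - t) = 36.
        Var[W] = n(n+1)(2n+1)/24 - sum(t^3-t)/48 = 3900/24 - 36/48 = 161.75.
        z = (W - E[W]) / sqrt(Var[W]) = (34 - 39) / 12.7181 = -0.3931.
        Two-sided p = 2*Phi(z) = 0.694216.
Step 6: alpha = 0.05. fail to reject H0.

W+ = 34, W- = 44, W = min = 34, p = 0.694216, fail to reject H0.


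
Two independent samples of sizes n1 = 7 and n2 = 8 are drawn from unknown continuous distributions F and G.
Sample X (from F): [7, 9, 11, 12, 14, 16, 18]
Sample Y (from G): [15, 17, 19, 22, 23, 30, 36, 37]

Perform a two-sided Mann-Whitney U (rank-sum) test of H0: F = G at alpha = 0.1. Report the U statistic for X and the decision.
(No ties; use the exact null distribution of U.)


Step 1: Combine and sort all 15 observations; assign midranks.
sorted (value, group): (7,X), (9,X), (11,X), (12,X), (14,X), (15,Y), (16,X), (17,Y), (18,X), (19,Y), (22,Y), (23,Y), (30,Y), (36,Y), (37,Y)
ranks: 7->1, 9->2, 11->3, 12->4, 14->5, 15->6, 16->7, 17->8, 18->9, 19->10, 22->11, 23->12, 30->13, 36->14, 37->15
Step 2: Rank sum for X: R1 = 1 + 2 + 3 + 4 + 5 + 7 + 9 = 31.
Step 3: U_X = R1 - n1(n1+1)/2 = 31 - 7*8/2 = 31 - 28 = 3.
       U_Y = n1*n2 - U_X = 56 - 3 = 53.
Step 4: No ties, so the exact null distribution of U (based on enumerating the C(15,7) = 6435 equally likely rank assignments) gives the two-sided p-value.
Step 5: p-value = 0.002176; compare to alpha = 0.1. reject H0.

U_X = 3, p = 0.002176, reject H0 at alpha = 0.1.


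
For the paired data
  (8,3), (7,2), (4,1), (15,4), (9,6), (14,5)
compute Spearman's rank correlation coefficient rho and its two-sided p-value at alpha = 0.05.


Step 1: Rank x and y separately (midranks; no ties here).
rank(x): 8->3, 7->2, 4->1, 15->6, 9->4, 14->5
rank(y): 3->3, 2->2, 1->1, 4->4, 6->6, 5->5
Step 2: d_i = R_x(i) - R_y(i); compute d_i^2.
  (3-3)^2=0, (2-2)^2=0, (1-1)^2=0, (6-4)^2=4, (4-6)^2=4, (5-5)^2=0
sum(d^2) = 8.
Step 3: rho = 1 - 6*8 / (6*(6^2 - 1)) = 1 - 48/210 = 0.771429.
Step 4: Under H0, t = rho * sqrt((n-2)/(1-rho^2)) = 2.4247 ~ t(4).
Step 5: Two-sided p-value from the t-distribution with 4 df = 0.072397.
Step 6: alpha = 0.05. fail to reject H0.

rho = 0.7714, p = 0.072397, fail to reject H0 at alpha = 0.05.


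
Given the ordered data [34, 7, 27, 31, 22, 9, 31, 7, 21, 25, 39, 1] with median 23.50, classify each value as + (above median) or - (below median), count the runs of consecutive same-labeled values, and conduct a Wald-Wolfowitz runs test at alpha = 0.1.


Step 1: Compute median = 23.50; label A = above, B = below.
Labels in order: ABAABBABBAAB  (n_A = 6, n_B = 6)
Step 2: Count runs R = 8.
Step 3: Under H0 (random ordering), E[R] = 2*n_A*n_B/(n_A+n_B) + 1 = 2*6*6/12 + 1 = 7.0000.
        Var[R] = 2*n_A*n_B*(2*n_A*n_B - n_A - n_B) / ((n_A+n_B)^2 * (n_A+n_B-1)) = 4320/1584 = 2.7273.
        SD[R] = 1.6514.
Step 4: Continuity-corrected z = (R - 0.5 - E[R]) / SD[R] = (8 - 0.5 - 7.0000) / 1.6514 = 0.3028.
Step 5: Two-sided p-value via normal approximation = 2*(1 - Phi(|z|)) = 0.762069.
Step 6: alpha = 0.1. fail to reject H0.

R = 8, z = 0.3028, p = 0.762069, fail to reject H0.


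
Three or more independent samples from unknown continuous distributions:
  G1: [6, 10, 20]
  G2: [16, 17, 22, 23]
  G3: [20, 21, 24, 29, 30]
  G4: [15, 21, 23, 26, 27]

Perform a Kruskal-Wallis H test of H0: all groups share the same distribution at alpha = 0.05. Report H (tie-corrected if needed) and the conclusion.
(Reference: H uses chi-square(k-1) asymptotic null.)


Step 1: Combine all N = 17 observations and assign midranks.
sorted (value, group, rank): (6,G1,1), (10,G1,2), (15,G4,3), (16,G2,4), (17,G2,5), (20,G1,6.5), (20,G3,6.5), (21,G3,8.5), (21,G4,8.5), (22,G2,10), (23,G2,11.5), (23,G4,11.5), (24,G3,13), (26,G4,14), (27,G4,15), (29,G3,16), (30,G3,17)
Step 2: Sum ranks within each group.
R_1 = 9.5 (n_1 = 3)
R_2 = 30.5 (n_2 = 4)
R_3 = 61 (n_3 = 5)
R_4 = 52 (n_4 = 5)
Step 3: H = 12/(N(N+1)) * sum(R_i^2/n_i) - 3(N+1)
     = 12/(17*18) * (9.5^2/3 + 30.5^2/4 + 61^2/5 + 52^2/5) - 3*18
     = 0.039216 * 1547.65 - 54
     = 6.691993.
Step 4: Ties present; correction factor C = 1 - 18/(17^3 - 17) = 0.996324. Corrected H = 6.691993 / 0.996324 = 6.716687.
Step 5: Under H0, H ~ chi^2(3); p-value = 0.081498.
Step 6: alpha = 0.05. fail to reject H0.

H = 6.7167, df = 3, p = 0.081498, fail to reject H0.


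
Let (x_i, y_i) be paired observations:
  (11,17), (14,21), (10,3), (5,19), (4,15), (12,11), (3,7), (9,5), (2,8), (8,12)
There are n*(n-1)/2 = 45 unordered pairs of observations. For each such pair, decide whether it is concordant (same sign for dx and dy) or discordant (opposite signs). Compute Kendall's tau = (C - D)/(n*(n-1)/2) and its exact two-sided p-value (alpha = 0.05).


Step 1: Enumerate the 45 unordered pairs (i,j) with i<j and classify each by sign(x_j-x_i) * sign(y_j-y_i).
  (1,2):dx=+3,dy=+4->C; (1,3):dx=-1,dy=-14->C; (1,4):dx=-6,dy=+2->D; (1,5):dx=-7,dy=-2->C
  (1,6):dx=+1,dy=-6->D; (1,7):dx=-8,dy=-10->C; (1,8):dx=-2,dy=-12->C; (1,9):dx=-9,dy=-9->C
  (1,10):dx=-3,dy=-5->C; (2,3):dx=-4,dy=-18->C; (2,4):dx=-9,dy=-2->C; (2,5):dx=-10,dy=-6->C
  (2,6):dx=-2,dy=-10->C; (2,7):dx=-11,dy=-14->C; (2,8):dx=-5,dy=-16->C; (2,9):dx=-12,dy=-13->C
  (2,10):dx=-6,dy=-9->C; (3,4):dx=-5,dy=+16->D; (3,5):dx=-6,dy=+12->D; (3,6):dx=+2,dy=+8->C
  (3,7):dx=-7,dy=+4->D; (3,8):dx=-1,dy=+2->D; (3,9):dx=-8,dy=+5->D; (3,10):dx=-2,dy=+9->D
  (4,5):dx=-1,dy=-4->C; (4,6):dx=+7,dy=-8->D; (4,7):dx=-2,dy=-12->C; (4,8):dx=+4,dy=-14->D
  (4,9):dx=-3,dy=-11->C; (4,10):dx=+3,dy=-7->D; (5,6):dx=+8,dy=-4->D; (5,7):dx=-1,dy=-8->C
  (5,8):dx=+5,dy=-10->D; (5,9):dx=-2,dy=-7->C; (5,10):dx=+4,dy=-3->D; (6,7):dx=-9,dy=-4->C
  (6,8):dx=-3,dy=-6->C; (6,9):dx=-10,dy=-3->C; (6,10):dx=-4,dy=+1->D; (7,8):dx=+6,dy=-2->D
  (7,9):dx=-1,dy=+1->D; (7,10):dx=+5,dy=+5->C; (8,9):dx=-7,dy=+3->D; (8,10):dx=-1,dy=+7->D
  (9,10):dx=+6,dy=+4->C
Step 2: C = 26, D = 19, total pairs = 45.
Step 3: tau = (C - D)/(n(n-1)/2) = (26 - 19)/45 = 0.155556.
Step 4: Exact two-sided p-value (enumerate n! = 3628800 permutations of y under H0): p = 0.600654.
Step 5: alpha = 0.05. fail to reject H0.

tau_b = 0.1556 (C=26, D=19), p = 0.600654, fail to reject H0.
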